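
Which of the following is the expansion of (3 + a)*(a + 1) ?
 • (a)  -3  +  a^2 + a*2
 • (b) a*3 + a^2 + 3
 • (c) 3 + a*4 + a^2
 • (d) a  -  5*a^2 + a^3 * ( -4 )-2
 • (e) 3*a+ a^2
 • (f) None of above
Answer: c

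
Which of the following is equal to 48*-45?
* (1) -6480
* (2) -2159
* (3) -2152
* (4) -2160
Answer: 4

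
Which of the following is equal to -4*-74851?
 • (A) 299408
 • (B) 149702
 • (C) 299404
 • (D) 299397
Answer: C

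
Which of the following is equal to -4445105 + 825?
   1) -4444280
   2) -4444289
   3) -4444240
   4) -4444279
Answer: 1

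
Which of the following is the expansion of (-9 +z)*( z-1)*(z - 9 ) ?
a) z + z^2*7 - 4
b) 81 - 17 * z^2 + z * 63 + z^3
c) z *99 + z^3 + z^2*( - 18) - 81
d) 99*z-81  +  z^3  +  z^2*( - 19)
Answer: d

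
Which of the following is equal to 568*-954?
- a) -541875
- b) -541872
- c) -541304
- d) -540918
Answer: b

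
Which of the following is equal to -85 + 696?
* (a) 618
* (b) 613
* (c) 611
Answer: c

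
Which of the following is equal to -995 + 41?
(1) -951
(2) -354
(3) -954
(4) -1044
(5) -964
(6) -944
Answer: 3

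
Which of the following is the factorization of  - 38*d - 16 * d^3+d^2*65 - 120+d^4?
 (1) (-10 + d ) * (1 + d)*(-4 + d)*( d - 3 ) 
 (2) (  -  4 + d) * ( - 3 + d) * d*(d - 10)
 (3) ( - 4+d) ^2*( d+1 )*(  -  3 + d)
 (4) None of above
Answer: 1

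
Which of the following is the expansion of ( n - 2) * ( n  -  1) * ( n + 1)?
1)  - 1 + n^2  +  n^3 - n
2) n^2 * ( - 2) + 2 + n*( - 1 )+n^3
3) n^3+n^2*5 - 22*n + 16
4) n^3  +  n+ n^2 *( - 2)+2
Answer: 2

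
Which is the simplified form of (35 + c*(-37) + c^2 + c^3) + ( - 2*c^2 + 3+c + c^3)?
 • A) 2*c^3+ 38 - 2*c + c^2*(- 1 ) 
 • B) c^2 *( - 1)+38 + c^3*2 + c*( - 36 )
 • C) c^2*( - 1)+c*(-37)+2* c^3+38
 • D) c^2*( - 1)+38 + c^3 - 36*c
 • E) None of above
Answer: B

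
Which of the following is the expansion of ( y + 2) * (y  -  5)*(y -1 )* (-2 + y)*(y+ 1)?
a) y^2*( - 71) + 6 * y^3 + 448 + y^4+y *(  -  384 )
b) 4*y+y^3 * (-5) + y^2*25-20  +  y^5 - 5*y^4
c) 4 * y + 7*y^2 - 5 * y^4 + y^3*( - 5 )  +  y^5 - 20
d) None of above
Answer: b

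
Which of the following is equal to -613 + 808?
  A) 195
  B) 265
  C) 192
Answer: A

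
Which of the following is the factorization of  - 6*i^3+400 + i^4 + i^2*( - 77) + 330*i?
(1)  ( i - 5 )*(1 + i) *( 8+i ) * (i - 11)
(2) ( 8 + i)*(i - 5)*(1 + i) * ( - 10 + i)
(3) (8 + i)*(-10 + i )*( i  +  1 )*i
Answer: 2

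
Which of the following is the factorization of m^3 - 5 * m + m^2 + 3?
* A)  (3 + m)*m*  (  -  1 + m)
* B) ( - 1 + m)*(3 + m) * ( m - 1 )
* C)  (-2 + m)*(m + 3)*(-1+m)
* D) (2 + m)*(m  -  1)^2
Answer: B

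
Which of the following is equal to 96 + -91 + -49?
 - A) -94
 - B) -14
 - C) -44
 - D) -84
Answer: C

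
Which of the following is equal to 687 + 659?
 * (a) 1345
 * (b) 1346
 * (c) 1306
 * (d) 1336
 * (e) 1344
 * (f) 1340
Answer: b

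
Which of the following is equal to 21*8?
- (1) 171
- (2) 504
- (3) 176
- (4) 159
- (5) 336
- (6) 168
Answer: 6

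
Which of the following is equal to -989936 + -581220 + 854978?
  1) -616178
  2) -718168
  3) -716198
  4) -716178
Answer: 4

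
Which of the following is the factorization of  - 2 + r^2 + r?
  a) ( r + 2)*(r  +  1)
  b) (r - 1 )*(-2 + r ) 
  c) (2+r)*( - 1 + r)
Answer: c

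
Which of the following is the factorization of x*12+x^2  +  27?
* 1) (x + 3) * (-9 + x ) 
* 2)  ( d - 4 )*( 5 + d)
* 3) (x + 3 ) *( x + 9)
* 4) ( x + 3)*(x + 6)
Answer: 3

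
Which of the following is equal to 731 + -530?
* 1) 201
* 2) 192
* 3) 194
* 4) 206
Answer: 1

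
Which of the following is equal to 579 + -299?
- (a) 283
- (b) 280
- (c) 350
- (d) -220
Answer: b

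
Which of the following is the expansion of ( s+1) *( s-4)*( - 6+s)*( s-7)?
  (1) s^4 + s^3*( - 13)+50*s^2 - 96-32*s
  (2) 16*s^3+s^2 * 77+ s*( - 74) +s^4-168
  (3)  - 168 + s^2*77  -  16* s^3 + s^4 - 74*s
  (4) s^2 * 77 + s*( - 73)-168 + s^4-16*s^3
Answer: 3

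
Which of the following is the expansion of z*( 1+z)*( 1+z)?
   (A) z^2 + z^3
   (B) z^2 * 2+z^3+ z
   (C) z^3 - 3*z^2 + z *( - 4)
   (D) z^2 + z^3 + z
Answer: B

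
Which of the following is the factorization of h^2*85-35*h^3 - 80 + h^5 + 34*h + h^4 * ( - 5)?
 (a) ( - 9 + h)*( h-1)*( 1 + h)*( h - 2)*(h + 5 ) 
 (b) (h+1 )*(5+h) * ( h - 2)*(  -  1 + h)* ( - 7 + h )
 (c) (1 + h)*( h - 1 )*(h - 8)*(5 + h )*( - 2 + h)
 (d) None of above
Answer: c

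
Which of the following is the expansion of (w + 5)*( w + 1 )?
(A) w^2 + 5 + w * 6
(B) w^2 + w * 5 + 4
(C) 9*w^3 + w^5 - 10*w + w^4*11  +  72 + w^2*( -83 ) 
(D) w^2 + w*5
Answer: A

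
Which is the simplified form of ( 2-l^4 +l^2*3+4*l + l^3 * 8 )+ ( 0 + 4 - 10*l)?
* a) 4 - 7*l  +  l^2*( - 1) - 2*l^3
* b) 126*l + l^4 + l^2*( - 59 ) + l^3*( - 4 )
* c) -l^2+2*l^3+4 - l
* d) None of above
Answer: d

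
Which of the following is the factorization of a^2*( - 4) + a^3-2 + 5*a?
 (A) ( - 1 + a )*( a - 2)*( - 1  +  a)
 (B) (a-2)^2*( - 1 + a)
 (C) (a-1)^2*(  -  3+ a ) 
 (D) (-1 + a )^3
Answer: A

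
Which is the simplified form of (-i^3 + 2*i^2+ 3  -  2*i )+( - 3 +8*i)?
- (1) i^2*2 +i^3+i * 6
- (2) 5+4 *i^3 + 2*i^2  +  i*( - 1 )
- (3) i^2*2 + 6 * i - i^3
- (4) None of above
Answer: 3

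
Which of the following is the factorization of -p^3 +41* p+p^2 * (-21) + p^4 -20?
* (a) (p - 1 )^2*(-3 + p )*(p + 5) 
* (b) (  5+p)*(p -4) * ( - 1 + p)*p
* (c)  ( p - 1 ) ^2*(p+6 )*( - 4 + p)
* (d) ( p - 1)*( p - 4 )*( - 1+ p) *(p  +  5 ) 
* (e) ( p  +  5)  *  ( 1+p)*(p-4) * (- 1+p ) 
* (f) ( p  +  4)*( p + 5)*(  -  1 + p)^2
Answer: d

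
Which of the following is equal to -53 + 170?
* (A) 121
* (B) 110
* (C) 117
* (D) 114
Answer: C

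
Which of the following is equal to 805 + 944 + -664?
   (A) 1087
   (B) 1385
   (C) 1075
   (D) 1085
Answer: D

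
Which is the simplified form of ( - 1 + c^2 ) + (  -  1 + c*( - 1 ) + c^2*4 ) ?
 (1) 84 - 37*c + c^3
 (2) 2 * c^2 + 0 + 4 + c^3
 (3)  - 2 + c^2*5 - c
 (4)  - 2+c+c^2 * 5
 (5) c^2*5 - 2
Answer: 3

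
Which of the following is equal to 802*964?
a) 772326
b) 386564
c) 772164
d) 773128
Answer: d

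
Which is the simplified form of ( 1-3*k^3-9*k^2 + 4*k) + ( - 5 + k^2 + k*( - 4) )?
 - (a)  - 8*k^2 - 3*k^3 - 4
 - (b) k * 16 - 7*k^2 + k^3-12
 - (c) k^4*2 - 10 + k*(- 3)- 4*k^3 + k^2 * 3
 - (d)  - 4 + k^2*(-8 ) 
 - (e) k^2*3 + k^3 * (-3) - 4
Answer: a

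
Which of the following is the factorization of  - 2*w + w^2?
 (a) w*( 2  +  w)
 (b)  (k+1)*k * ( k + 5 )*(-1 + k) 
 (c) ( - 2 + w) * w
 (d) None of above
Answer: c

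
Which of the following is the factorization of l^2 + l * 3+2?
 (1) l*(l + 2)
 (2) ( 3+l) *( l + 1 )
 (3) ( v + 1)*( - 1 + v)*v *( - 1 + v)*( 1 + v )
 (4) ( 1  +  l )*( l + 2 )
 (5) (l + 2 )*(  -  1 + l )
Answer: 4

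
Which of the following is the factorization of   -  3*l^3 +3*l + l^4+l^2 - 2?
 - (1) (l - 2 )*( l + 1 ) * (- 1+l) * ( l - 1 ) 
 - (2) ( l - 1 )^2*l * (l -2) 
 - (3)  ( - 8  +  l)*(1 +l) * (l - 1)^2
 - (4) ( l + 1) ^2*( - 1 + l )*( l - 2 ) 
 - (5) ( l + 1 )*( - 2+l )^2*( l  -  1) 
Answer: 1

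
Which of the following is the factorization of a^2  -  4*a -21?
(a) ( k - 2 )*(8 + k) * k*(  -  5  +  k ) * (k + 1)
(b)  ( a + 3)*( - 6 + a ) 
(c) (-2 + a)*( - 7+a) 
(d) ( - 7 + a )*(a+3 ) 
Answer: d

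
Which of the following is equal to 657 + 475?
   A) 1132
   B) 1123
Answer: A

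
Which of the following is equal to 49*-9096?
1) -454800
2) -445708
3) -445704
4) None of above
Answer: 3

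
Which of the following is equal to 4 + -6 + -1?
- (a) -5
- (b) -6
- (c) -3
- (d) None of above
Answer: c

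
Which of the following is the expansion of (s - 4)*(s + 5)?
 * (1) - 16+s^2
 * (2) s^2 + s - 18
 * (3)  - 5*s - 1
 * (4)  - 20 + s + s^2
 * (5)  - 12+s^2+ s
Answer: 4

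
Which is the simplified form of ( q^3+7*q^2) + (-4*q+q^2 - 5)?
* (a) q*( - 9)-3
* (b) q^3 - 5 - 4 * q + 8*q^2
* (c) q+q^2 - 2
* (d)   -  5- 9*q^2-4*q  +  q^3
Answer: b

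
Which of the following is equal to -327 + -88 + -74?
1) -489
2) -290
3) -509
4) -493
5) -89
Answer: 1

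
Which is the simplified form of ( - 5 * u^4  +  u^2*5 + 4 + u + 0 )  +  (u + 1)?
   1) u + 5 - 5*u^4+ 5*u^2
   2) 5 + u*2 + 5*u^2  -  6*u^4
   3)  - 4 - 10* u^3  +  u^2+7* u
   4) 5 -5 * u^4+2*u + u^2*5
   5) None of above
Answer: 4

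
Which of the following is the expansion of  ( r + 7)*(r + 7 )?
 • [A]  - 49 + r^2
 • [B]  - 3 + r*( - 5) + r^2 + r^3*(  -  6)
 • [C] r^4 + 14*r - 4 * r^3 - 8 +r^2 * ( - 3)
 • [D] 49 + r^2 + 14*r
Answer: D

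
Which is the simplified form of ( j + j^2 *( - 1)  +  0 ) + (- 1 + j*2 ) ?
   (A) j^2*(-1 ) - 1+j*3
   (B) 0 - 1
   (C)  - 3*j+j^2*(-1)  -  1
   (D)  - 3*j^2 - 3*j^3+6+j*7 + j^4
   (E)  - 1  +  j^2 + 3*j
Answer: A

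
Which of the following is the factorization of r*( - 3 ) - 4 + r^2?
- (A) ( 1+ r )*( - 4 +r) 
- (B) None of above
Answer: A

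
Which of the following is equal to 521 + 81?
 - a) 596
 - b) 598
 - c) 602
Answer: c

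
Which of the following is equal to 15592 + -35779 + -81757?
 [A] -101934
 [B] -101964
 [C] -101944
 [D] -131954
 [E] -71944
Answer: C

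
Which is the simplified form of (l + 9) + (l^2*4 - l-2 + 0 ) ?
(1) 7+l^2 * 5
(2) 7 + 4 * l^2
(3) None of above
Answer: 2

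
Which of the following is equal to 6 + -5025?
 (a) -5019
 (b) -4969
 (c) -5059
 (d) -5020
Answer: a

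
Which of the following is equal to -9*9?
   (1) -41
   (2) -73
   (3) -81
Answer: 3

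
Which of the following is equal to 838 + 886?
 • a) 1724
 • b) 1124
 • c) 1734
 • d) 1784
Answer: a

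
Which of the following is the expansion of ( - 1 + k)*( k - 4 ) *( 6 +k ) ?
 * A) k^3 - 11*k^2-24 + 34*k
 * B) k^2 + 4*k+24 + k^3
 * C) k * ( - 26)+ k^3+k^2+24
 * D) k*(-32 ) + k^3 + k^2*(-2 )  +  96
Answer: C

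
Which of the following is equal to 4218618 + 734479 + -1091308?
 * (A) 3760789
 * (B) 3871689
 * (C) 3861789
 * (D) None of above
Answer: C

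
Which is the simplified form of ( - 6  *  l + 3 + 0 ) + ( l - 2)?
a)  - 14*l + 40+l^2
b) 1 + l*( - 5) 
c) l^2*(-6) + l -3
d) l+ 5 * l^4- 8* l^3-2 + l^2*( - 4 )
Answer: b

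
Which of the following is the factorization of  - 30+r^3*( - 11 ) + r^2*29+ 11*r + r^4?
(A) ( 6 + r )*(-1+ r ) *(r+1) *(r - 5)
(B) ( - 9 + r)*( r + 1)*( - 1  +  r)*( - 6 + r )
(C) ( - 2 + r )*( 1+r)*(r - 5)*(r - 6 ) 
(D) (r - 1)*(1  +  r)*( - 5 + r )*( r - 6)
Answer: D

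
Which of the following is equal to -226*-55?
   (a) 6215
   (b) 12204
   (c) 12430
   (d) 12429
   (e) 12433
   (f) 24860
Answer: c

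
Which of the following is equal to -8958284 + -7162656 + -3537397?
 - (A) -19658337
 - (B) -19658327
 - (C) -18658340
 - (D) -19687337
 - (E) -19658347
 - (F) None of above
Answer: A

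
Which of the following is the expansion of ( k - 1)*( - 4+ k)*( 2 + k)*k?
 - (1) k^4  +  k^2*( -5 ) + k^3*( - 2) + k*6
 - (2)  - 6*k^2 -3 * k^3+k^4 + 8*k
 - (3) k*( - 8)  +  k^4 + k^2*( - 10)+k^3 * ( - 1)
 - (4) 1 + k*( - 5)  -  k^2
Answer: 2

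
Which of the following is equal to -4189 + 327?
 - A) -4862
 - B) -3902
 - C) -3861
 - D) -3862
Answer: D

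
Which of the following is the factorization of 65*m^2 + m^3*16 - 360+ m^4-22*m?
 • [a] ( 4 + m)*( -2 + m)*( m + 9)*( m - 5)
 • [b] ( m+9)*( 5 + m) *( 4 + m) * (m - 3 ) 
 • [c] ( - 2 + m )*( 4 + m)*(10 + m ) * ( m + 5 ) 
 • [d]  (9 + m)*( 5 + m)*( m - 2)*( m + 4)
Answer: d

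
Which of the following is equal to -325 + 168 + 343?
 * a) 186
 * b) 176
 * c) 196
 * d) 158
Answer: a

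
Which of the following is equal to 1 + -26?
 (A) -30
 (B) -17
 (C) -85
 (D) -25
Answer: D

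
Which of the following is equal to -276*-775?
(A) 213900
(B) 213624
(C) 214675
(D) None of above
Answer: A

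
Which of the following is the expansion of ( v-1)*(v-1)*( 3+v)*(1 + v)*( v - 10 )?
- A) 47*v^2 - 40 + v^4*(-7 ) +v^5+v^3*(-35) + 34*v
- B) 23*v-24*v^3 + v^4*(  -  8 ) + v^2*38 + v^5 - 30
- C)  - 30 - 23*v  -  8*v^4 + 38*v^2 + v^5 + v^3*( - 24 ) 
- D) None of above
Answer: B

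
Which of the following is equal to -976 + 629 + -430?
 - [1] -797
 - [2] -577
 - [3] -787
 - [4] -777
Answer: 4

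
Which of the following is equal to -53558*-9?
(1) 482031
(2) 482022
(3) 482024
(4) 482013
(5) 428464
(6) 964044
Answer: 2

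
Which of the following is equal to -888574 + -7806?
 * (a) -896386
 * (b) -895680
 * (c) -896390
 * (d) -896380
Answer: d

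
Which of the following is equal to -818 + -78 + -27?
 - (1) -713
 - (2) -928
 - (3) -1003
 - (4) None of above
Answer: 4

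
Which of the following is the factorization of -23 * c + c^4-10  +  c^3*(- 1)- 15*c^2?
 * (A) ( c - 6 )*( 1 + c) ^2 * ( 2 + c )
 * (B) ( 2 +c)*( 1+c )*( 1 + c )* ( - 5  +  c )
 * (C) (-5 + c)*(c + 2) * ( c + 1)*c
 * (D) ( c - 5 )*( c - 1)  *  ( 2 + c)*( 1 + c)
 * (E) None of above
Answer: B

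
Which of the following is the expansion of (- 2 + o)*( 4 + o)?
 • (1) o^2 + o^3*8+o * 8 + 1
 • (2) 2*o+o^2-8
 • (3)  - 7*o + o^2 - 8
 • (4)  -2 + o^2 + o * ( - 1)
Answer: 2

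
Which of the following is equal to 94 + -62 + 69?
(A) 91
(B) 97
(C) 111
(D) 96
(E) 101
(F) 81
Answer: E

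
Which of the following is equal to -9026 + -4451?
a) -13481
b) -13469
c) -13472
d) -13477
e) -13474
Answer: d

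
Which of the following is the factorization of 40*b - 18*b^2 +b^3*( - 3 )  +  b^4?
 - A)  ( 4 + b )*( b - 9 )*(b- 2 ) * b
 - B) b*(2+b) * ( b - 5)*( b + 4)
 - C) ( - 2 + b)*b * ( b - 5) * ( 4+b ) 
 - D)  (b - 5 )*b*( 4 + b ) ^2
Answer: C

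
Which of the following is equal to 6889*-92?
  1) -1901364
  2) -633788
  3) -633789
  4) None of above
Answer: 2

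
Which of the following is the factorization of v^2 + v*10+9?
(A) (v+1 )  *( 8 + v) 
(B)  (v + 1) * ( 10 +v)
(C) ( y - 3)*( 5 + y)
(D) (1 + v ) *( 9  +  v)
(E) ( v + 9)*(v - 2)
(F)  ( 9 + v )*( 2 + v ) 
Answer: D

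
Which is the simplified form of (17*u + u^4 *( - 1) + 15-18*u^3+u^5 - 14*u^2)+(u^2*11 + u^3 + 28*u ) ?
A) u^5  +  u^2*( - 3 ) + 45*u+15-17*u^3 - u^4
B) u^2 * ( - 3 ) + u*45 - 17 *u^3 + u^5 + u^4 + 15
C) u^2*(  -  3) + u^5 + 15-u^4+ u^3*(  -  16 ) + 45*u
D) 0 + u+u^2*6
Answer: A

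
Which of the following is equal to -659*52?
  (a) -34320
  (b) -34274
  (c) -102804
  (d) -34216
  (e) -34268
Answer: e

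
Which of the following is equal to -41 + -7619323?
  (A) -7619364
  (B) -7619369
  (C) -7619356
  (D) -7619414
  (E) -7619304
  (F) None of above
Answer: A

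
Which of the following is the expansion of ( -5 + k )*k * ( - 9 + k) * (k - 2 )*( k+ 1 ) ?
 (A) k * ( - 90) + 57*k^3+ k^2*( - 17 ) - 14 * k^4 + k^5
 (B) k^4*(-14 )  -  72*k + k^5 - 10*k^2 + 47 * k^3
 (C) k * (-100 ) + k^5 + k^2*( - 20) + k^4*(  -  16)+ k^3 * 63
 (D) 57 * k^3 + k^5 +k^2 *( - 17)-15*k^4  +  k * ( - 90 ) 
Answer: D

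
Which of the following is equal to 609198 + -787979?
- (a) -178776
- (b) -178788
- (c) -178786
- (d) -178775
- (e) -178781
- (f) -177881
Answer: e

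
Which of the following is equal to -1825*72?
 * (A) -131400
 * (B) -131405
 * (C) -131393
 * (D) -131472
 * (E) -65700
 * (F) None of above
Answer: A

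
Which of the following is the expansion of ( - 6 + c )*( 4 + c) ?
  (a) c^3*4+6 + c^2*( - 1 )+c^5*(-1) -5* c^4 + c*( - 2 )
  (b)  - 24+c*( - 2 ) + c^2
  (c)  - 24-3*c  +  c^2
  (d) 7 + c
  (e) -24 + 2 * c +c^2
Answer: b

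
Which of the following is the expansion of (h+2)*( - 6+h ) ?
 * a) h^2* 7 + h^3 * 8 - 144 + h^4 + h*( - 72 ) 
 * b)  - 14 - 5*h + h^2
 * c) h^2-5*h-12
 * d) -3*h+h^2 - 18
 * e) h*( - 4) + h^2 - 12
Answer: e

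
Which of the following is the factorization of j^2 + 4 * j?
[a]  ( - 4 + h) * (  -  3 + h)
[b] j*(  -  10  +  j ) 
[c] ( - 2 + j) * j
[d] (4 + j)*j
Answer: d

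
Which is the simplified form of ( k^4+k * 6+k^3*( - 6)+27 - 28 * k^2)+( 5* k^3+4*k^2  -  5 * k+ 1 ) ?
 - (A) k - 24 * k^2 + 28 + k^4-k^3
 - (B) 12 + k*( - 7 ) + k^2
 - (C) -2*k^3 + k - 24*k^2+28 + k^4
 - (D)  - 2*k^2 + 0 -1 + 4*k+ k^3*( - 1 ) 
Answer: A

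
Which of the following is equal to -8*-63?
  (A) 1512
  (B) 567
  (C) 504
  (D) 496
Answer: C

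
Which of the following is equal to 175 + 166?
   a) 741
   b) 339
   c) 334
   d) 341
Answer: d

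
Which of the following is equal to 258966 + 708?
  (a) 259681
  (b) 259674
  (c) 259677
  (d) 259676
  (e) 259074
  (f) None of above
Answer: b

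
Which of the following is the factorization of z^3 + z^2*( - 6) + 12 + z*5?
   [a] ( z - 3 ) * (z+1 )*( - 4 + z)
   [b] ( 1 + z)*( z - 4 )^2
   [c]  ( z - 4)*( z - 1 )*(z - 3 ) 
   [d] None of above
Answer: a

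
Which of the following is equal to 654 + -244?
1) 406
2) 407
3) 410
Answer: 3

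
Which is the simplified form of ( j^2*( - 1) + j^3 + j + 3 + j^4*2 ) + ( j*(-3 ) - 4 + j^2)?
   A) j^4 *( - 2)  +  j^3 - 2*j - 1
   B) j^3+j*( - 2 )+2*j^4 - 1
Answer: B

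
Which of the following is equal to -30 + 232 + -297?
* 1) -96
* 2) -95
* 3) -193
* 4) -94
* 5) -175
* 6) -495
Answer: 2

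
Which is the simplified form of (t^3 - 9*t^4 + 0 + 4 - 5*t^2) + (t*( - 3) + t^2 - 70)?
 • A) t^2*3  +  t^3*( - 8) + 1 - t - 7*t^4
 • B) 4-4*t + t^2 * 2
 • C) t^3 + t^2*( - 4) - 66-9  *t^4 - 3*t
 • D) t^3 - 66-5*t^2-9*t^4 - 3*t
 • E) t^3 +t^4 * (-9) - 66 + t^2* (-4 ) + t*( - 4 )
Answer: C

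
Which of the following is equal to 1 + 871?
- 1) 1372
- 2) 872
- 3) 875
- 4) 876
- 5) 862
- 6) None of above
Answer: 2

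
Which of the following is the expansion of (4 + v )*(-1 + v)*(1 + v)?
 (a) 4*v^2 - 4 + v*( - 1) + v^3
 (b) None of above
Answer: a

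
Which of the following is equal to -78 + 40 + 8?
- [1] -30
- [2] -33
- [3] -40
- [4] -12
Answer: 1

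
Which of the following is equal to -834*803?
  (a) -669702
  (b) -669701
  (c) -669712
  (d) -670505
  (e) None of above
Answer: a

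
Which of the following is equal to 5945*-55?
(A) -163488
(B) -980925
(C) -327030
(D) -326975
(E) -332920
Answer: D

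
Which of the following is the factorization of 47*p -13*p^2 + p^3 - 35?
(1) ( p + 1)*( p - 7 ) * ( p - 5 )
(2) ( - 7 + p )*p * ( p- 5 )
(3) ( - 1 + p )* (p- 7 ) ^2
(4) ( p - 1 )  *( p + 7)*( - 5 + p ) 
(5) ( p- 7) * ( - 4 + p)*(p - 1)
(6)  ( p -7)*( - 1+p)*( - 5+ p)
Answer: 6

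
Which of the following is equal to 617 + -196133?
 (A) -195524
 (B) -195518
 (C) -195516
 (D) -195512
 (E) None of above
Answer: C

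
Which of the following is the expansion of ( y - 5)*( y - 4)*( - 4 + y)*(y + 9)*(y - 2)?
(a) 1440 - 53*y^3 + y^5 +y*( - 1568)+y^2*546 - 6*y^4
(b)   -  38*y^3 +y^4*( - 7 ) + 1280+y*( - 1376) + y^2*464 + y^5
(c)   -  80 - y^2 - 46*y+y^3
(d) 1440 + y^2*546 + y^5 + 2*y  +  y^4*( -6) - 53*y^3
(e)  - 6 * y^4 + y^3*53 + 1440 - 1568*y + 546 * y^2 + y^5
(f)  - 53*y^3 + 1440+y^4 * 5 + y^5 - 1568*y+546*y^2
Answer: a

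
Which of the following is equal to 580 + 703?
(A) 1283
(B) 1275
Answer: A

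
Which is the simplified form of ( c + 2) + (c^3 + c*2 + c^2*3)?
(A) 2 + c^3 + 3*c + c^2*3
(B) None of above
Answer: A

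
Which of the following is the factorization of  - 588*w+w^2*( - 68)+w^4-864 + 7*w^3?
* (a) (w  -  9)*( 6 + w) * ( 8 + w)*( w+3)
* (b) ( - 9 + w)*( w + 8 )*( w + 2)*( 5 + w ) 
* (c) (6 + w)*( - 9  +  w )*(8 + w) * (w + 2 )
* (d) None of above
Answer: c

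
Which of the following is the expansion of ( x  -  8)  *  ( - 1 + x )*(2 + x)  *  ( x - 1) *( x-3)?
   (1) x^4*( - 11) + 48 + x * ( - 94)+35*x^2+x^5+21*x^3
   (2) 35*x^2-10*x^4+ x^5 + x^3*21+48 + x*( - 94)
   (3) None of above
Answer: 1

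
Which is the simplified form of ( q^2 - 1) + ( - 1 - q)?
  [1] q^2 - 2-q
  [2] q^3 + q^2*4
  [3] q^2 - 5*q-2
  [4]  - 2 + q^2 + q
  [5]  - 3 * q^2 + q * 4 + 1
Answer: 1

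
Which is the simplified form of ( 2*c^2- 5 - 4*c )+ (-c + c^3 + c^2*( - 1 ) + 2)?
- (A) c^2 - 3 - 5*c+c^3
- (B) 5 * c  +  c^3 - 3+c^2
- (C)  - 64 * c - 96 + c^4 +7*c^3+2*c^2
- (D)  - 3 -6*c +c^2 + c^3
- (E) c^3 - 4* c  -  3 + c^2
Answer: A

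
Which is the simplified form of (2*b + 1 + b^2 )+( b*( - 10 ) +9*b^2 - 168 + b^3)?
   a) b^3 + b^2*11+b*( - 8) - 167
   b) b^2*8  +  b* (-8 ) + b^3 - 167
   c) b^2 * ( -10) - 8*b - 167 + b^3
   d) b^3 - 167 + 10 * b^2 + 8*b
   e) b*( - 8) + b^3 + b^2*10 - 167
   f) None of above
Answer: e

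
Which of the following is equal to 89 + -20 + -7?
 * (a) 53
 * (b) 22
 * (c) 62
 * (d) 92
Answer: c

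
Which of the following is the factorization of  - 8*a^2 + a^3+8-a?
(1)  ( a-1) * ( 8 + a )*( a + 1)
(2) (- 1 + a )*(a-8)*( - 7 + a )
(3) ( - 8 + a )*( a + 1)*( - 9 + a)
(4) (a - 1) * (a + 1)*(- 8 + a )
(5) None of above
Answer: 4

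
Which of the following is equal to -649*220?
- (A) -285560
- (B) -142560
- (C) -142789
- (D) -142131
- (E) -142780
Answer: E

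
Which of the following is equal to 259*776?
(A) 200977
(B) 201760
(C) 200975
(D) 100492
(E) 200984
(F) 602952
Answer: E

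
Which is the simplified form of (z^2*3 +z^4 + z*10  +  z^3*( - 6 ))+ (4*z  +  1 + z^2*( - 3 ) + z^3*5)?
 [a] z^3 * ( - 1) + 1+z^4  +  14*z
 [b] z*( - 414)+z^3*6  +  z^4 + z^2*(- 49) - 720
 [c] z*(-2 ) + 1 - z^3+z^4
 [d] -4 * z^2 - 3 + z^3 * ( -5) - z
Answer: a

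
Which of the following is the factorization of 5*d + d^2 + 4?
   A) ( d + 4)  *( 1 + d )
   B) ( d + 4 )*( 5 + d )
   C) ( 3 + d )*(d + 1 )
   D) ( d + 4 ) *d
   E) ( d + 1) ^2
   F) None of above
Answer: A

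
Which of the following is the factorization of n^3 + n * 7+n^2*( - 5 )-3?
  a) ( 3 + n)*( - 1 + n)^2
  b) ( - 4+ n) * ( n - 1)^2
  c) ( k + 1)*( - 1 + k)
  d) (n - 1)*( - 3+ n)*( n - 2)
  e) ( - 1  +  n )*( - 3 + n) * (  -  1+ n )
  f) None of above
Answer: e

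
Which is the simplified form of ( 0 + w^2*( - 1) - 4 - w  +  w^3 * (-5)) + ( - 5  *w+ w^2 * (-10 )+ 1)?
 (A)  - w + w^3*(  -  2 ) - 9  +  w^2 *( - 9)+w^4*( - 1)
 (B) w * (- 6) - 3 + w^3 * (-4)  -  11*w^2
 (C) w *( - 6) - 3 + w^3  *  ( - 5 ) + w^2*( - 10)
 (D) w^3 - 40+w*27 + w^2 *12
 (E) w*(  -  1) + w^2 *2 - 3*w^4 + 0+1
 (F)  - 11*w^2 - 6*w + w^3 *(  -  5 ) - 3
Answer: F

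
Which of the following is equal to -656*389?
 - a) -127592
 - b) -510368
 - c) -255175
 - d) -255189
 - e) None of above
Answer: e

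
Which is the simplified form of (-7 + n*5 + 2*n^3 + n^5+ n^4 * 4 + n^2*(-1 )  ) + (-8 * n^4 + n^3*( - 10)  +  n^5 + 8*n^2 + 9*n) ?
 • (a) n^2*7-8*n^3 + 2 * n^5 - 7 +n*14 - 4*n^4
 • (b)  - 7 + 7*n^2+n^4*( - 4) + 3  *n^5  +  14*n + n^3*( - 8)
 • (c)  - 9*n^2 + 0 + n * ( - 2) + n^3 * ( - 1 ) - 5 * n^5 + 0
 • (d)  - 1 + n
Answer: a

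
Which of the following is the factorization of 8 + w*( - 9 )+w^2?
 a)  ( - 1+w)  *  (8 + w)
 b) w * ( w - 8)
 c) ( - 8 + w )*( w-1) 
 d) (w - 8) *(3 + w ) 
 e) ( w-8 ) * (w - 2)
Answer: c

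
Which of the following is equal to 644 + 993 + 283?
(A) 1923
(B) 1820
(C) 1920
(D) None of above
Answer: C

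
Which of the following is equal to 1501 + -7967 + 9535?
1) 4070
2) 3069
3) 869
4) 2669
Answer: 2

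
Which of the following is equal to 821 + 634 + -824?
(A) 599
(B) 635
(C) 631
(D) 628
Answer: C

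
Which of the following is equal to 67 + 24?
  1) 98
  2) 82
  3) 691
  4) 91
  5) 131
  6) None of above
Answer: 4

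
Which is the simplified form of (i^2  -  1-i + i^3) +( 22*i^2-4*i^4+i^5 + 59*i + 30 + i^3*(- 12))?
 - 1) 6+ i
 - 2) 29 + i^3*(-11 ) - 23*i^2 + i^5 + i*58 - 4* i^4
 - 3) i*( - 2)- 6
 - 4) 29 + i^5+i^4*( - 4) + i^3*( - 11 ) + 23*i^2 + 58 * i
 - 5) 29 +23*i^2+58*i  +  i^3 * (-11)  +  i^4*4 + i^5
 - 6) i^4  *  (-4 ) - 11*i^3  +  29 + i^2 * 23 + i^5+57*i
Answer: 4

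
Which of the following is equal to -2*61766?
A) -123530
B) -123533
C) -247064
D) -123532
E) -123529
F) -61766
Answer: D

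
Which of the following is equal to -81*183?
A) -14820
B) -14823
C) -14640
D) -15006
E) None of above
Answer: B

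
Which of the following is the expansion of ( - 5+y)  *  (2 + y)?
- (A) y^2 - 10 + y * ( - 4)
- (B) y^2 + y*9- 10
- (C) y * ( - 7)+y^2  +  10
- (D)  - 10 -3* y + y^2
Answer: D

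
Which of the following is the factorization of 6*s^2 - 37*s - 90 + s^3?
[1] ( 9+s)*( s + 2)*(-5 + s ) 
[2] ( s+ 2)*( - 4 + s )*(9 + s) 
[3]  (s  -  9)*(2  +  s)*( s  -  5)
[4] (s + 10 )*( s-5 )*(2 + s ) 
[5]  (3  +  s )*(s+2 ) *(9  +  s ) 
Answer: 1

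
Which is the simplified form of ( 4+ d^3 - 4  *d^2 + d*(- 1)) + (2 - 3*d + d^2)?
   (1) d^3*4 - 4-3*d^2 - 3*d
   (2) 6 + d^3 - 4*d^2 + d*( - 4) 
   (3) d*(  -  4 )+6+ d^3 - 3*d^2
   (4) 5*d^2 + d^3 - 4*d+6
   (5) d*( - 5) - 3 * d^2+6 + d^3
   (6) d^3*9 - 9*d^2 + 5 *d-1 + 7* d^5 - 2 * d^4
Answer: 3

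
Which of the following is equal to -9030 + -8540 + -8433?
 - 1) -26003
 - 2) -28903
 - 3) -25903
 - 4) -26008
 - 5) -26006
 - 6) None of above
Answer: 1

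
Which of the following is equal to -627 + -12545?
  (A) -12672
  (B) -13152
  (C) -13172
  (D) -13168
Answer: C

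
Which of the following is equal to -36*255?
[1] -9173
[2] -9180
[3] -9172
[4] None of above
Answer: 2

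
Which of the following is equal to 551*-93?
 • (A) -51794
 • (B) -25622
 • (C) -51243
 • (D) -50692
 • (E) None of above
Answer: C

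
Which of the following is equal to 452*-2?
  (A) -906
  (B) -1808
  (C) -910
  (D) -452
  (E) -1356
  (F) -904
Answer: F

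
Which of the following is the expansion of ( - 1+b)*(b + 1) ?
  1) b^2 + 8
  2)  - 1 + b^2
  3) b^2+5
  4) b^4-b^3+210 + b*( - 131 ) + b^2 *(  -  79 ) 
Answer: 2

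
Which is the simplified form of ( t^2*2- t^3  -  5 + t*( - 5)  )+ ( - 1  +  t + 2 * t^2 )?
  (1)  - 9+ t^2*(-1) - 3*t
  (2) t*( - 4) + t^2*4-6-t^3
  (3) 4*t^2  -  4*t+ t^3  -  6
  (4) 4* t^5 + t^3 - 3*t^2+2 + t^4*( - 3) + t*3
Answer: 2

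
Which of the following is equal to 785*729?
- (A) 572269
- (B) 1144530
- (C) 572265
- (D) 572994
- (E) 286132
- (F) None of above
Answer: C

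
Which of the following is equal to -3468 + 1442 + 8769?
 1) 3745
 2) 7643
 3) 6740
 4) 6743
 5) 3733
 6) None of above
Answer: 4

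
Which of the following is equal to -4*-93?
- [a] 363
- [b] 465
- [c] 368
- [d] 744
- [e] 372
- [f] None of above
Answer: e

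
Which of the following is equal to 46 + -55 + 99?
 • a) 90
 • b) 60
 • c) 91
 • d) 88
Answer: a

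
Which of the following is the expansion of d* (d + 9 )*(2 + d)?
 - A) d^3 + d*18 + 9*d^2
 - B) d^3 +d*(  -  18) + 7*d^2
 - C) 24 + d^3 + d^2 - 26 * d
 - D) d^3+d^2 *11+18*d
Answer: D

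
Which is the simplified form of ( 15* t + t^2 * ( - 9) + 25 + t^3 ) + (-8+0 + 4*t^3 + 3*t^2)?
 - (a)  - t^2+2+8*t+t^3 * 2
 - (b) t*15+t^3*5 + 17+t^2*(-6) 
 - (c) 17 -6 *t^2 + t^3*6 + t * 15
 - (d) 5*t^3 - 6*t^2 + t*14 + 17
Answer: b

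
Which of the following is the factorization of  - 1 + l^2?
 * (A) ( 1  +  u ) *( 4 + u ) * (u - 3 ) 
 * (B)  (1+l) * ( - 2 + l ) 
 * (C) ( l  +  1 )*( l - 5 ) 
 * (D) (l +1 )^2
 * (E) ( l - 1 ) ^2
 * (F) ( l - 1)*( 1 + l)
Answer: F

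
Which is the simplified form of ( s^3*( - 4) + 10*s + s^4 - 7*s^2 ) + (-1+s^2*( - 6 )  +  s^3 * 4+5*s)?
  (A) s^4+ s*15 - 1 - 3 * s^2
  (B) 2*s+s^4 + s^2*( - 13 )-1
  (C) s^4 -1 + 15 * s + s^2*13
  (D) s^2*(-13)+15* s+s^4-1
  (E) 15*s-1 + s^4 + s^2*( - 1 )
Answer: D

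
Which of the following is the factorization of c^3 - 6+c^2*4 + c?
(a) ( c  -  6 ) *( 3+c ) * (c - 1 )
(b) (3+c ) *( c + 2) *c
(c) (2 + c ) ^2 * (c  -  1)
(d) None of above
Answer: d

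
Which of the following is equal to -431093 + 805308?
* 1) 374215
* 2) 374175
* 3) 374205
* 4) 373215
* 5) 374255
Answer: 1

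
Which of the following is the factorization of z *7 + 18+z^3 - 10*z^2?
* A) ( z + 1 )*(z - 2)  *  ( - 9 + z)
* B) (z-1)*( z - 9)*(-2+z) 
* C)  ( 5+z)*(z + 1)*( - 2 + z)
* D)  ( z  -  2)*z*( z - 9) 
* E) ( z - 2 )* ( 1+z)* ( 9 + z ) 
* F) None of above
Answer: A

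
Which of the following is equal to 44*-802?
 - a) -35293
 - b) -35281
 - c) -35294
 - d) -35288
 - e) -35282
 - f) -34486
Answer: d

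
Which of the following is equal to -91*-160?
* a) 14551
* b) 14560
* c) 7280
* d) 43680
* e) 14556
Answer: b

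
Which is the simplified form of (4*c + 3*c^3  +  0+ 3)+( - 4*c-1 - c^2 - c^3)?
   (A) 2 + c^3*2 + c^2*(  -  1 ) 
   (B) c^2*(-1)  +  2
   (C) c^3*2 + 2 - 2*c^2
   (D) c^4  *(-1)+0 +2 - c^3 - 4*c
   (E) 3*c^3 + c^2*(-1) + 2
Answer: A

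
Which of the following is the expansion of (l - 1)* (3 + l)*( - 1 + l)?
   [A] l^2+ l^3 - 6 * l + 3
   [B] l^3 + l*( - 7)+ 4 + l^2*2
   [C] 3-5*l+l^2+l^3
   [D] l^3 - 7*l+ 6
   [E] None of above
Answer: C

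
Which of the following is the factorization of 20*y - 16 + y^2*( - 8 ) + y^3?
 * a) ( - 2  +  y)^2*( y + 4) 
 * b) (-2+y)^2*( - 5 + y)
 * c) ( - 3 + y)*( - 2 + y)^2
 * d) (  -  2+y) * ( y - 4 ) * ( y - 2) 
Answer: d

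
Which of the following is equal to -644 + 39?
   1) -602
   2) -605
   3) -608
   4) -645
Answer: 2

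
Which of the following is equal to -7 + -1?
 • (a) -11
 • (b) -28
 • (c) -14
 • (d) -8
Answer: d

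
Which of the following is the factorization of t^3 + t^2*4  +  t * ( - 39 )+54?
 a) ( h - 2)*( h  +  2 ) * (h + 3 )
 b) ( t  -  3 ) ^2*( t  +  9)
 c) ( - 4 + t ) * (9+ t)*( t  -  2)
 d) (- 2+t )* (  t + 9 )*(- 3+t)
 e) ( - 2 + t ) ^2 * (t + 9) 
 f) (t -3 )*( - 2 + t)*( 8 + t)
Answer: d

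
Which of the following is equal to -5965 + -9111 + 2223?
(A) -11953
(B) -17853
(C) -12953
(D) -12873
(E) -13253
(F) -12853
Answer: F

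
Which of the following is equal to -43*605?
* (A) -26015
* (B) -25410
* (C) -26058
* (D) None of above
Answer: A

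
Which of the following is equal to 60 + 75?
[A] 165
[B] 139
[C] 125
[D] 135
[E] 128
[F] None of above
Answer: D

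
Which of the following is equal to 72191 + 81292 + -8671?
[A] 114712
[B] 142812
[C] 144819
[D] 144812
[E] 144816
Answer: D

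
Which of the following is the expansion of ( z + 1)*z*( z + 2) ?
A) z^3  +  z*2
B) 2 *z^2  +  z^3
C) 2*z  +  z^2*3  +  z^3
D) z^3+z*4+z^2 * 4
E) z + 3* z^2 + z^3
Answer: C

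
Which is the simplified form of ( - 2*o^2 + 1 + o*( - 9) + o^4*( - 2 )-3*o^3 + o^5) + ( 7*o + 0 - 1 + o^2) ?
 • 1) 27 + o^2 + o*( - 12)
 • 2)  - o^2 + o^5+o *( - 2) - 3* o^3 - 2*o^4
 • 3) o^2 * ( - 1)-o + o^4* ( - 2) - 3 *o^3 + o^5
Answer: 2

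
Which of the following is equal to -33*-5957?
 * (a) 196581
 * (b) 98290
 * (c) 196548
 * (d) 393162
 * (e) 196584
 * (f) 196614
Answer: a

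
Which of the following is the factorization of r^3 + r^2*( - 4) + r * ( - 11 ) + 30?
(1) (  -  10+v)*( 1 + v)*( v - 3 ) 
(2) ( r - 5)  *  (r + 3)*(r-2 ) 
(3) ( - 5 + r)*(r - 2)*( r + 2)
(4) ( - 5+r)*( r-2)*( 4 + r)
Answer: 2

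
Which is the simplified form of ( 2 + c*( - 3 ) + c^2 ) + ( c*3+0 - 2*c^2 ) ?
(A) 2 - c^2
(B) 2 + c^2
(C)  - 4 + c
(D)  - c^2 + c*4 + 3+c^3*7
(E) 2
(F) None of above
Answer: A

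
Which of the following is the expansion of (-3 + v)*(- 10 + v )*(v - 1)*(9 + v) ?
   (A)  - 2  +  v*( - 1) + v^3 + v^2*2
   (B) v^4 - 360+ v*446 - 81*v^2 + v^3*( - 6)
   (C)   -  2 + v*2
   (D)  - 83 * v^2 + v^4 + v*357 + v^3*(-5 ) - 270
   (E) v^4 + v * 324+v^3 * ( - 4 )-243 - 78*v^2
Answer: D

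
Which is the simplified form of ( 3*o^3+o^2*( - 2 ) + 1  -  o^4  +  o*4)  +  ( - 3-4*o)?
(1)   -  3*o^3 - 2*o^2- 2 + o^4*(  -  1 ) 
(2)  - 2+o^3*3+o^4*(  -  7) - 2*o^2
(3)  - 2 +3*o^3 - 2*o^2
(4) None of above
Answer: 4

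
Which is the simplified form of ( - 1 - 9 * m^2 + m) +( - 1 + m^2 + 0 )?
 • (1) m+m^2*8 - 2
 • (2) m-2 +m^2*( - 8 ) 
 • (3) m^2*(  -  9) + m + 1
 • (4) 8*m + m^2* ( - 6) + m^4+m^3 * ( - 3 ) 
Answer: 2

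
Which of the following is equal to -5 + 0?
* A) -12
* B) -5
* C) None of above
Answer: B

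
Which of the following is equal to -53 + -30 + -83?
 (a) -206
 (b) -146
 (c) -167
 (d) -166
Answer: d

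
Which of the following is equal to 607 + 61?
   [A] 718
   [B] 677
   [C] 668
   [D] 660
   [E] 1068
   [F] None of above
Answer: C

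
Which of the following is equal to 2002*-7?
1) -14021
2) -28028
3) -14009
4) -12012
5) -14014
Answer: 5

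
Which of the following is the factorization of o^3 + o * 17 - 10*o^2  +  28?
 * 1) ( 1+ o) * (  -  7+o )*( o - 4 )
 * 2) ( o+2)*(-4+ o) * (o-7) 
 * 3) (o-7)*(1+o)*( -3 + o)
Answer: 1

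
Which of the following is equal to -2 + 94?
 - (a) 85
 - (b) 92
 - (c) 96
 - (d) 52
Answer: b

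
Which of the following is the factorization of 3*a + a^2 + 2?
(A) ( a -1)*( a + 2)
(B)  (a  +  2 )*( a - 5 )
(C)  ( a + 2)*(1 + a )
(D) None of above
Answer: C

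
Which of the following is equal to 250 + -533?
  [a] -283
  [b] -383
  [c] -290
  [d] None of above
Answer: a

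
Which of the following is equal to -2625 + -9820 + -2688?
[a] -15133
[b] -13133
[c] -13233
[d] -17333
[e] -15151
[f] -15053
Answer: a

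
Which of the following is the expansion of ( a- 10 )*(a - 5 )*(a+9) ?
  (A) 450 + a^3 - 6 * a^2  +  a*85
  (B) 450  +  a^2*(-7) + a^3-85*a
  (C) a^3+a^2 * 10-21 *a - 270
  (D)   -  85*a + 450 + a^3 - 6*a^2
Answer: D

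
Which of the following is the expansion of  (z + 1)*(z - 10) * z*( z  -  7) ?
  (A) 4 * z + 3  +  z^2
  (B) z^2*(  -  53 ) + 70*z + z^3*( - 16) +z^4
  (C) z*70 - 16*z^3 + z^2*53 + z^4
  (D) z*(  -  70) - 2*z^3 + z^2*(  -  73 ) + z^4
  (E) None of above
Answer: C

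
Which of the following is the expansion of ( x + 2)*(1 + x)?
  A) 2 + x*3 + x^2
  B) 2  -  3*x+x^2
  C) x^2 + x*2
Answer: A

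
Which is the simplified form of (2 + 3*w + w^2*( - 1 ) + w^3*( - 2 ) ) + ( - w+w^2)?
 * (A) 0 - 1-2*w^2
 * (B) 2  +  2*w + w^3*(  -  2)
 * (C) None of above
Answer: B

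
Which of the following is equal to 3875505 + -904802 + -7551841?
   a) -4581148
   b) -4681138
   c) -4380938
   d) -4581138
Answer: d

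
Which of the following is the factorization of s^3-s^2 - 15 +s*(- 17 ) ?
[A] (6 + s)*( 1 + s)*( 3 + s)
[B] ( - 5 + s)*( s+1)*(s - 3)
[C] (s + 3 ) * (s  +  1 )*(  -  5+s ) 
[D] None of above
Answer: C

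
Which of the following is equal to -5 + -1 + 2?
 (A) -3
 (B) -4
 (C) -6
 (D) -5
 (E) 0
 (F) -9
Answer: B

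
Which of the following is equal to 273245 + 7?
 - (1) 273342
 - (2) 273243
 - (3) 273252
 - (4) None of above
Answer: 3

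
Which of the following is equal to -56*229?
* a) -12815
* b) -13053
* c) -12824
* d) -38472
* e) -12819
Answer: c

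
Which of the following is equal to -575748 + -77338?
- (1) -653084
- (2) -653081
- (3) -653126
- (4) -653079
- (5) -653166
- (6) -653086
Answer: 6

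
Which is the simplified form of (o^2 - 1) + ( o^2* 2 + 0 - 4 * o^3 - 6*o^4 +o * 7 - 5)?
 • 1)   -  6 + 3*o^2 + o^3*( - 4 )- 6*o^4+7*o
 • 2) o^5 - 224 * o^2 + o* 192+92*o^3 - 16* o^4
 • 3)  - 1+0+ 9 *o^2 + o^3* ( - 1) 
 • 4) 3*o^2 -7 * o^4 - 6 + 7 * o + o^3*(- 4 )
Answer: 1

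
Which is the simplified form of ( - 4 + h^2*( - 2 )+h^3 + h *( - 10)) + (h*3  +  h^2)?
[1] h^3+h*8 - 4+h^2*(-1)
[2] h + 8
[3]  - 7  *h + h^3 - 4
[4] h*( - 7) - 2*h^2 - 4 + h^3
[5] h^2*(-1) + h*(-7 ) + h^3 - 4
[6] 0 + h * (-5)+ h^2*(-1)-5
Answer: 5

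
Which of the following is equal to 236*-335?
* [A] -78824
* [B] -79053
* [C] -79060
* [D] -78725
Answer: C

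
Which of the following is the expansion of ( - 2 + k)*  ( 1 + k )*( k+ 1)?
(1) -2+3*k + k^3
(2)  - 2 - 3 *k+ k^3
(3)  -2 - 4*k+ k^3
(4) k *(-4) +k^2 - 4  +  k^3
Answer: 2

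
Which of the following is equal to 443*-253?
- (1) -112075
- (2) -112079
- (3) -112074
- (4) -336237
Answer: 2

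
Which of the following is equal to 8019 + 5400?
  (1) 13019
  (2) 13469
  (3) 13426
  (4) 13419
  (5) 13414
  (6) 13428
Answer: 4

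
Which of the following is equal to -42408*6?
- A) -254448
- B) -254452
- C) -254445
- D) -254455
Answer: A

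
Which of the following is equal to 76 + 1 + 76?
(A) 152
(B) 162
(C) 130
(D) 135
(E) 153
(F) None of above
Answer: E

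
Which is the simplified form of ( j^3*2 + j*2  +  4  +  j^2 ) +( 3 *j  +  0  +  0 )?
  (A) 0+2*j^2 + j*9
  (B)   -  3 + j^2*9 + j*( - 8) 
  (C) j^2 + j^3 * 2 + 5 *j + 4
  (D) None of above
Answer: C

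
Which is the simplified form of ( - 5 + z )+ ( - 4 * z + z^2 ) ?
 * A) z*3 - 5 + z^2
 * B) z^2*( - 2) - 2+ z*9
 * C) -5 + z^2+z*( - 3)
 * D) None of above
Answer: C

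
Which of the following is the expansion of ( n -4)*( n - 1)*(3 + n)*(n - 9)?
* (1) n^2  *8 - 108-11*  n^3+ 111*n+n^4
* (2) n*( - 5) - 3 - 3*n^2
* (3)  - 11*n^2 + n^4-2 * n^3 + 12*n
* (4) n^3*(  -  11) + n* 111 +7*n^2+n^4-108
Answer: 4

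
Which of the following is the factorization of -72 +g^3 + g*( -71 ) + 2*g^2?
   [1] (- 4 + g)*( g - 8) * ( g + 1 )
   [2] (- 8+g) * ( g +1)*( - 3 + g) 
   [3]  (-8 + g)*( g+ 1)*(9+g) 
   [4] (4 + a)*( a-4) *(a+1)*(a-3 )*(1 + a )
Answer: 3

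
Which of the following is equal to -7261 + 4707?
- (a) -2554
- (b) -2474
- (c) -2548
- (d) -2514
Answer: a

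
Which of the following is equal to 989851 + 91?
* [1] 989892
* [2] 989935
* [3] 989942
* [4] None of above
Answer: 3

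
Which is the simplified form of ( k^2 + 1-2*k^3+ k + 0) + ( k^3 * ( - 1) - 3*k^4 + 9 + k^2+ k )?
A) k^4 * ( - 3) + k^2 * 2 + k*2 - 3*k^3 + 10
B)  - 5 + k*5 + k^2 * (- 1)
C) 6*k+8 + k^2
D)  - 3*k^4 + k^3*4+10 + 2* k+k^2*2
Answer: A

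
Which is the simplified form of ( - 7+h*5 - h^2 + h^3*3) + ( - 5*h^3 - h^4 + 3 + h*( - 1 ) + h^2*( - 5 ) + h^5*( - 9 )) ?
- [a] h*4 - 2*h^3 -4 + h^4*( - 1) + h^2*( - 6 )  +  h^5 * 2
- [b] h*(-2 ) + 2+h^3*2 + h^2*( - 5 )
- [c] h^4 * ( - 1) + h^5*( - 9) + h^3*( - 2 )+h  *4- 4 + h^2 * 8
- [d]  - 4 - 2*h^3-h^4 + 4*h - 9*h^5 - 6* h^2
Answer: d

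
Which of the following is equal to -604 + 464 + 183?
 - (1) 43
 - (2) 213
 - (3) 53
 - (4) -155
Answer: 1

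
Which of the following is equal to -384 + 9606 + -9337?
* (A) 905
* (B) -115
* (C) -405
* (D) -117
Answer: B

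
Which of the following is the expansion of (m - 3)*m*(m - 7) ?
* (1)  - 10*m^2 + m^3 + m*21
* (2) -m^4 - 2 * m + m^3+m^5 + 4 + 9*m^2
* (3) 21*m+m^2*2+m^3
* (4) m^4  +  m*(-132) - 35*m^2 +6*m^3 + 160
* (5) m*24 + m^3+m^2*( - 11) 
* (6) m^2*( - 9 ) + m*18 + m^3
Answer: 1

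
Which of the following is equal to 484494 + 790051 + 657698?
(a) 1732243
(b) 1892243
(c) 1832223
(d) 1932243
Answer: d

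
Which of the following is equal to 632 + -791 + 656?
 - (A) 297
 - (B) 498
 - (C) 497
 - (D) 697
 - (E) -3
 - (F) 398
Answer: C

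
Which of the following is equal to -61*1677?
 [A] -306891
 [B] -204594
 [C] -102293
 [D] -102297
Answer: D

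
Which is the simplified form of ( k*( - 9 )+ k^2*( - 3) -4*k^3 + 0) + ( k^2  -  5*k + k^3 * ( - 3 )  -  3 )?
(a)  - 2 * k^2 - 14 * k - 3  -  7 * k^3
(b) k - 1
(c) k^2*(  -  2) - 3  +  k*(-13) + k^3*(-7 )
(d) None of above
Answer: a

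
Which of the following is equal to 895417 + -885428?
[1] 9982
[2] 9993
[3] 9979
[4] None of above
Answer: 4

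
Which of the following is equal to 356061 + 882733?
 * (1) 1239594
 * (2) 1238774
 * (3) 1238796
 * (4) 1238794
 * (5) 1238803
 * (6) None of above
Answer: 4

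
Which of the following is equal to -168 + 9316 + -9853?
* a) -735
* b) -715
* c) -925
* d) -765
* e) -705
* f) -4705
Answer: e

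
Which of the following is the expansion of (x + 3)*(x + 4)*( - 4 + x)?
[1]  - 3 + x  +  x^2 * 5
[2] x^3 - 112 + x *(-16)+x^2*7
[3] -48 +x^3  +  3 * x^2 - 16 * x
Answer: 3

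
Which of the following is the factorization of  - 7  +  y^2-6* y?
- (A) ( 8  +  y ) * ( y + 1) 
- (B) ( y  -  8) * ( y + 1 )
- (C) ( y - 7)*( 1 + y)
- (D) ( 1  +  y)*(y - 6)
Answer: C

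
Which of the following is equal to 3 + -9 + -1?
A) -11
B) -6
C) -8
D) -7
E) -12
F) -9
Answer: D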